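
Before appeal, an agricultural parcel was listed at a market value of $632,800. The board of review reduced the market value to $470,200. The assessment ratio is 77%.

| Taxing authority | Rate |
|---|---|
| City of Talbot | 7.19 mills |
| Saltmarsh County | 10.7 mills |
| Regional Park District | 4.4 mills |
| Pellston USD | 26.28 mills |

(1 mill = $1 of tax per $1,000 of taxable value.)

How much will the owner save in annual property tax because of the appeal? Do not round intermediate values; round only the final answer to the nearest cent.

$6,081.06

Old assessed value = $632,800 × 0.77 = $487,256
New assessed value = $470,200 × 0.77 = $362,054
Combined rate = 0.00719 + 0.0107 + 0.0044 + 0.02628 = 0.04857
Old tax = $487,256 × 0.04857 = $23,666.02392
New tax = $362,054 × 0.04857 = $17,584.96278
Reduction = $23,666.02392 − $17,584.96278 = $6,081.06114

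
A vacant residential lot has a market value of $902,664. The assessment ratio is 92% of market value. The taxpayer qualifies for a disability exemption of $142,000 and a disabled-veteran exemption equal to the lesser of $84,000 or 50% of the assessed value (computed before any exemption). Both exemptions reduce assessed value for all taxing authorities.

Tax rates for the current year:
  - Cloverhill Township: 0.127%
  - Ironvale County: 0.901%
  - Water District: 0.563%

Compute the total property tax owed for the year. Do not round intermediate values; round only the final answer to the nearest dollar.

Assessed value = $902,664 × 0.92 = $830,450.88
Disabled-veteran exemption = min($84,000, 50% × $830,450.88) = min($84,000, $415,225.44) = $84,000 (dollar cap binds)
Taxable value = $830,450.88 − $142,000 − $84,000 = $604,450.88
Cloverhill Township: $604,450.88 × 0.00127 = $767.6526176
Ironvale County: $604,450.88 × 0.00901 = $5,446.1024288
Water District: $604,450.88 × 0.00563 = $3,403.0584544
Total = $9,616.8135008

$9,617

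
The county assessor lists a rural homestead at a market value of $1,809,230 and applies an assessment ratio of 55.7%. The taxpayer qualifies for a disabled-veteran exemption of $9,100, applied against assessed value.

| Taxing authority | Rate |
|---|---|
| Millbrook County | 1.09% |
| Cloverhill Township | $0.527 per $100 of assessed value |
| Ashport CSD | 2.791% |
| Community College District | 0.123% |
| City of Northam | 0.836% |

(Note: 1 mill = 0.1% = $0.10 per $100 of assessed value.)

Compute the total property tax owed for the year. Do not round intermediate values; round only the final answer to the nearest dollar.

Assessed value = $1,809,230 × 0.557 = $1,007,741.11
Taxable value = $1,007,741.11 − $9,100 = $998,641.11
Millbrook County: $998,641.11 × 0.0109 = $10,885.188099
Cloverhill Township: $998,641.11 × 0.00527 = $5,262.8386497
Ashport CSD: $998,641.11 × 0.02791 = $27,872.0733801
Community College District: $998,641.11 × 0.00123 = $1,228.3285653
City of Northam: $998,641.11 × 0.00836 = $8,348.6396796
Total = $53,597.0683737

$53,597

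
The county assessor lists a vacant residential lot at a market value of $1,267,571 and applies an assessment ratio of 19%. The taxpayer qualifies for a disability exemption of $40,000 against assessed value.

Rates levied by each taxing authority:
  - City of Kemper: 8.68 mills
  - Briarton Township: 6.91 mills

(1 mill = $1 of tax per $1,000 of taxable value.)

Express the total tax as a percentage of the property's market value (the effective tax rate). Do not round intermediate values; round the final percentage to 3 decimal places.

0.247%

Assessed value = $1,267,571 × 0.19 = $240,838.49
Taxable value = $240,838.49 − $40,000 = $200,838.49
City of Kemper: $200,838.49 × 0.00868 = $1,743.2780932
Briarton Township: $200,838.49 × 0.00691 = $1,387.7939659
Total tax = $3,131.0720591
Effective rate = $3,131.0720591 ÷ $1,267,571 = 0.247% of market value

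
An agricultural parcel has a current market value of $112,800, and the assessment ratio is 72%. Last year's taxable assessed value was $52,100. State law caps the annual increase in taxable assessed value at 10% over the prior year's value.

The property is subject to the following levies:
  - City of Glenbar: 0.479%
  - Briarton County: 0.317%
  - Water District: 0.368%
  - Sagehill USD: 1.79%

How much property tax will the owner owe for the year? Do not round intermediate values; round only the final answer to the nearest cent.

$1,692.94

Uncapped assessed value = $112,800 × 0.72 = $81,216
Cap limit = $52,100 × 1.1 = $57,310
Taxable assessed value = min($81,216, $57,310) = $57,310 (cap binds)
City of Glenbar: $57,310 × 0.00479 = $274.5149
Briarton County: $57,310 × 0.00317 = $181.6727
Water District: $57,310 × 0.00368 = $210.9008
Sagehill USD: $57,310 × 0.0179 = $1,025.849
Total = $1,692.9374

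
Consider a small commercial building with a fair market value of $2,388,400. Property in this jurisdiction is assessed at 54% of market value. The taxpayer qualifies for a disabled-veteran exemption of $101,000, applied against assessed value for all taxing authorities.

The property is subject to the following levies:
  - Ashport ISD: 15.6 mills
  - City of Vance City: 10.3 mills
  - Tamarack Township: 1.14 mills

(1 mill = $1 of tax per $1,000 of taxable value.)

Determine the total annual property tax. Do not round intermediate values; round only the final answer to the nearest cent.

Assessed value = $2,388,400 × 0.54 = $1,289,736
Taxable value = $1,289,736 − $101,000 = $1,188,736
Ashport ISD: $1,188,736 × 0.0156 = $18,544.2816
City of Vance City: $1,188,736 × 0.0103 = $12,243.9808
Tamarack Township: $1,188,736 × 0.00114 = $1,355.15904
Total = $18,544.2816 + $12,243.9808 + $1,355.15904 = $32,143.42144

$32,143.42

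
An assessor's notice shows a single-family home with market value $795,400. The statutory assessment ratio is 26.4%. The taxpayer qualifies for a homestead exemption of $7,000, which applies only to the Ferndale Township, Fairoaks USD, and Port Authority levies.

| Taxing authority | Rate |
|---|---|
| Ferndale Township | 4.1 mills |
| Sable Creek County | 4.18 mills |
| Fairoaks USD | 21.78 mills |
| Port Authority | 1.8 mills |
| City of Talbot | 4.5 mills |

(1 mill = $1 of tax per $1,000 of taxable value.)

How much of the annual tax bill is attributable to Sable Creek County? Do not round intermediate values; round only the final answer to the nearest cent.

$877.74

Assessed value = $795,400 × 0.264 = $209,985.6
Sable Creek County taxable value = $209,985.6 (exemption does not apply)
Sable Creek County levy = $209,985.6 × 0.00418 = $877.739808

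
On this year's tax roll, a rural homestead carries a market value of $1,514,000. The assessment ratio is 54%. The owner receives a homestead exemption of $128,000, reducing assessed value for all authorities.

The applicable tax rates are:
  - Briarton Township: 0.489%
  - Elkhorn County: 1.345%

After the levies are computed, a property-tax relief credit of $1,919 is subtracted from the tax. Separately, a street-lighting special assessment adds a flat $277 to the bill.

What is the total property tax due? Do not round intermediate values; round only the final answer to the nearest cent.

$11,004.53

Assessed value = $1,514,000 × 0.54 = $817,560
Taxable value = $817,560 − $128,000 = $689,560
Briarton Township: $689,560 × 0.00489 = $3,371.9484
Elkhorn County: $689,560 × 0.01345 = $9,274.582
Levies subtotal = $12,646.5304
After credit = $12,646.5304 − $1,919 = $10,727.5304
Total = $10,727.5304 + $277 = $11,004.5304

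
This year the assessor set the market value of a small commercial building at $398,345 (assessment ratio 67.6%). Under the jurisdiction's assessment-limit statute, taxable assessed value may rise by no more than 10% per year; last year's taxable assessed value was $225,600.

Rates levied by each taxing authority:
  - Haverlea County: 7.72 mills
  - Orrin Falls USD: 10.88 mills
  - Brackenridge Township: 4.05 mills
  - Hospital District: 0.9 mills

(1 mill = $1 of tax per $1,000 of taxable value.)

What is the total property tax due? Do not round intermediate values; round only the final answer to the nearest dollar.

Uncapped assessed value = $398,345 × 0.676 = $269,281.22
Cap limit = $225,600 × 1.1 = $248,160
Taxable assessed value = min($269,281.22, $248,160) = $248,160 (cap binds)
Haverlea County: $248,160 × 0.00772 = $1,915.7952
Orrin Falls USD: $248,160 × 0.01088 = $2,699.9808
Brackenridge Township: $248,160 × 0.00405 = $1,005.048
Hospital District: $248,160 × 0.0009 = $223.344
Total = $5,844.168

$5,844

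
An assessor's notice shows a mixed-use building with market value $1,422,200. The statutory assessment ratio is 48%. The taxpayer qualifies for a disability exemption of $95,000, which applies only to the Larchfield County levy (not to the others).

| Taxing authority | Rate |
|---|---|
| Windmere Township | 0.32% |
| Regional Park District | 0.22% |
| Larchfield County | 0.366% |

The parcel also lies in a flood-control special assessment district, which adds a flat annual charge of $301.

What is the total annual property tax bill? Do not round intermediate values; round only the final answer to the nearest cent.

$6,138.16

Assessed value = $1,422,200 × 0.48 = $682,656
Windmere Township: $682,656 × 0.0032 = $2,184.4992
Regional Park District: $682,656 × 0.0022 = $1,501.8432
Larchfield County: ($682,656 − $95,000) × 0.00366 = $587,656 × 0.00366 = $2,150.82096
Levies subtotal = $5,837.16336
Total = $5,837.16336 + $301 = $6,138.16336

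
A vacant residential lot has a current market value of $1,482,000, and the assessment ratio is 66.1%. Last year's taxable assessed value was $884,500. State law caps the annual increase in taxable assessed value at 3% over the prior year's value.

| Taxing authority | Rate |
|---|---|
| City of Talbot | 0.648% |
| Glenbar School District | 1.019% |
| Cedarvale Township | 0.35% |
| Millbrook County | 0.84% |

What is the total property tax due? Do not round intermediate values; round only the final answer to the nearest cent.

Uncapped assessed value = $1,482,000 × 0.661 = $979,602
Cap limit = $884,500 × 1.03 = $911,035
Taxable assessed value = min($979,602, $911,035) = $911,035 (cap binds)
City of Talbot: $911,035 × 0.00648 = $5,903.5068
Glenbar School District: $911,035 × 0.01019 = $9,283.44665
Cedarvale Township: $911,035 × 0.0035 = $3,188.6225
Millbrook County: $911,035 × 0.0084 = $7,652.694
Total = $26,028.26995

$26,028.27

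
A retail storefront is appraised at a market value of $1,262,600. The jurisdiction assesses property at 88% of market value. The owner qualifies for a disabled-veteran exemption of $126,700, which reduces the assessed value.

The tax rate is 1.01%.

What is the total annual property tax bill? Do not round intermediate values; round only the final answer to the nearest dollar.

Assessed value = $1,262,600 × 0.88 = $1,111,088
Taxable value = $1,111,088 − $126,700 = $984,388
Tax = $984,388 × 0.0101 = $9,942.3188

$9,942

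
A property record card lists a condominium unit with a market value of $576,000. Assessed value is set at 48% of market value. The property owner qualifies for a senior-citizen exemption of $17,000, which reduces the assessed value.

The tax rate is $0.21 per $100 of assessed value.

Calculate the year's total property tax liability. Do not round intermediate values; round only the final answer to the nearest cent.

$544.91

Assessed value = $576,000 × 0.48 = $276,480
Taxable value = $276,480 − $17,000 = $259,480
Tax = $259,480 × 0.0021 = $544.908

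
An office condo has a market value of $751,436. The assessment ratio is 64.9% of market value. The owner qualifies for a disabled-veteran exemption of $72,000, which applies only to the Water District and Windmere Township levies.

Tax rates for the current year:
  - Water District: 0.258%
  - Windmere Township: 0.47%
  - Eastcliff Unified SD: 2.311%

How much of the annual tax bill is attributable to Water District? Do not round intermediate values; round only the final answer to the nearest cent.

Assessed value = $751,436 × 0.649 = $487,681.964
Water District taxable value = $487,681.964 − $72,000 = $415,681.964
Water District levy = $415,681.964 × 0.00258 = $1,072.45946712

$1,072.46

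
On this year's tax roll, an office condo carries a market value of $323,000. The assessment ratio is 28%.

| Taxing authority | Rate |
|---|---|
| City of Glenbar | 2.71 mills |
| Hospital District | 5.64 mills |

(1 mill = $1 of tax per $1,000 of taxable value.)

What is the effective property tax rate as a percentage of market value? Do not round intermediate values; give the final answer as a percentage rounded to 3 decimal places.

Assessed value = $323,000 × 0.28 = $90,440
City of Glenbar: $90,440 × 0.00271 = $245.0924
Hospital District: $90,440 × 0.00564 = $510.0816
Total tax = $755.174
Effective rate = $755.174 ÷ $323,000 = 0.234% of market value

0.234%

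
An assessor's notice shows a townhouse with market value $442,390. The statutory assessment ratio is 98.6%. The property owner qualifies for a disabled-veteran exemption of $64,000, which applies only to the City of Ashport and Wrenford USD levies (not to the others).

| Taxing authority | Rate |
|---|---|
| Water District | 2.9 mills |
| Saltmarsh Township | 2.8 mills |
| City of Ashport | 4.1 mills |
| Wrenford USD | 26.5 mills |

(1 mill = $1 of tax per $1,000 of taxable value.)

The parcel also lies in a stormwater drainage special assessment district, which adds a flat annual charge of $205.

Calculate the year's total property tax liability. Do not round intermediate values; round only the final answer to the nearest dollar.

Assessed value = $442,390 × 0.986 = $436,196.54
Water District: $436,196.54 × 0.0029 = $1,264.969966
Saltmarsh Township: $436,196.54 × 0.0028 = $1,221.350312
City of Ashport: ($436,196.54 − $64,000) × 0.0041 = $372,196.54 × 0.0041 = $1,526.005814
Wrenford USD: ($436,196.54 − $64,000) × 0.0265 = $372,196.54 × 0.0265 = $9,863.20831
Levies subtotal = $13,875.534402
Total = $13,875.534402 + $205 = $14,080.534402

$14,081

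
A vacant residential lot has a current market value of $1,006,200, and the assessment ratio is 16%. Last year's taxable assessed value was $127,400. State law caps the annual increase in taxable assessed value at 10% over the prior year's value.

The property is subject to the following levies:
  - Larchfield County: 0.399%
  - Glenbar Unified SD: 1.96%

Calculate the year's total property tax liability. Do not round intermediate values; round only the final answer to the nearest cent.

Uncapped assessed value = $1,006,200 × 0.16 = $160,992
Cap limit = $127,400 × 1.1 = $140,140
Taxable assessed value = min($160,992, $140,140) = $140,140 (cap binds)
Larchfield County: $140,140 × 0.00399 = $559.1586
Glenbar Unified SD: $140,140 × 0.0196 = $2,746.744
Total = $3,305.9026

$3,305.90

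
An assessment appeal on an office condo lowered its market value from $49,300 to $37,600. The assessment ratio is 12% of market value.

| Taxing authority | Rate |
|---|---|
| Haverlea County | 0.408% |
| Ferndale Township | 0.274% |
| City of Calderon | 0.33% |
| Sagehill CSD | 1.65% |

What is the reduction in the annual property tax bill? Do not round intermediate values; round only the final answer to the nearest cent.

Old assessed value = $49,300 × 0.12 = $5,916
New assessed value = $37,600 × 0.12 = $4,512
Combined rate = 0.00408 + 0.00274 + 0.0033 + 0.0165 = 0.02662
Old tax = $5,916 × 0.02662 = $157.48392
New tax = $4,512 × 0.02662 = $120.10944
Reduction = $157.48392 − $120.10944 = $37.37448

$37.37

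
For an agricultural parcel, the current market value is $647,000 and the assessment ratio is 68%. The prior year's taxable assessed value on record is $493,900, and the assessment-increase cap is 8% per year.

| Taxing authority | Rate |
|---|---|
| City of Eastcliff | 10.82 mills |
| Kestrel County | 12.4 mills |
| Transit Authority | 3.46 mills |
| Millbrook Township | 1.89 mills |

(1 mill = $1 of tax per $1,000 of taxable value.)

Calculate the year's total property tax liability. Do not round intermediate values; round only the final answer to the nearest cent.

Uncapped assessed value = $647,000 × 0.68 = $439,960
Cap limit = $493,900 × 1.08 = $533,412
Taxable assessed value = min($439,960, $533,412) = $439,960 (cap does not bind)
City of Eastcliff: $439,960 × 0.01082 = $4,760.3672
Kestrel County: $439,960 × 0.0124 = $5,455.504
Transit Authority: $439,960 × 0.00346 = $1,522.2616
Millbrook Township: $439,960 × 0.00189 = $831.5244
Total = $12,569.6572

$12,569.66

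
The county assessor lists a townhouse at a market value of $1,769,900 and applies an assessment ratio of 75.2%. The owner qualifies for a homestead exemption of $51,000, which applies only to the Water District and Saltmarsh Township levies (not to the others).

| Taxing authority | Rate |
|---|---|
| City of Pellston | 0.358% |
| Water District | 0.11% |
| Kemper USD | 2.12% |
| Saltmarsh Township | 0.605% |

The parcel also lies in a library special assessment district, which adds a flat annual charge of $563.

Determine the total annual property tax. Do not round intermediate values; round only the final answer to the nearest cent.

$42,696.06

Assessed value = $1,769,900 × 0.752 = $1,330,964.8
City of Pellston: $1,330,964.8 × 0.00358 = $4,764.853984
Water District: ($1,330,964.8 − $51,000) × 0.0011 = $1,279,964.8 × 0.0011 = $1,407.96128
Kemper USD: $1,330,964.8 × 0.0212 = $28,216.45376
Saltmarsh Township: ($1,330,964.8 − $51,000) × 0.00605 = $1,279,964.8 × 0.00605 = $7,743.78704
Levies subtotal = $42,133.056064
Total = $42,133.056064 + $563 = $42,696.056064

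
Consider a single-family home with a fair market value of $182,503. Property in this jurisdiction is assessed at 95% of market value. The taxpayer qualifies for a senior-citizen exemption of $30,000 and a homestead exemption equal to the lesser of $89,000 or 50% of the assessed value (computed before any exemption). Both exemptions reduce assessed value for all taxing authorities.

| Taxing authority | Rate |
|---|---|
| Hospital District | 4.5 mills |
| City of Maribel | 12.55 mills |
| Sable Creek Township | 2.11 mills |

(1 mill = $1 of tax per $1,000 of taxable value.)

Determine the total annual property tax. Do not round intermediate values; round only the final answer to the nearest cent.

Assessed value = $182,503 × 0.95 = $173,377.85
Homestead exemption = min($89,000, 50% × $173,377.85) = min($89,000, $86,688.925) = $86,688.925 (percentage binds)
Taxable value = $173,377.85 − $30,000 − $86,688.925 = $56,688.925
Hospital District: $56,688.925 × 0.0045 = $255.1001625
City of Maribel: $56,688.925 × 0.01255 = $711.44600875
Sable Creek Township: $56,688.925 × 0.00211 = $119.61363175
Total = $1,086.159803

$1,086.16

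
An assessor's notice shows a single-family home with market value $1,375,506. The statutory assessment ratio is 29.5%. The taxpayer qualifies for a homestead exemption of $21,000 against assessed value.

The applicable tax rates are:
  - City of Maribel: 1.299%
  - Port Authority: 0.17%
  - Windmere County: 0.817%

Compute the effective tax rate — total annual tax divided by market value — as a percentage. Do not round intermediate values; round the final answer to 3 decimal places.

Assessed value = $1,375,506 × 0.295 = $405,774.27
Taxable value = $405,774.27 − $21,000 = $384,774.27
City of Maribel: $384,774.27 × 0.01299 = $4,998.2177673
Port Authority: $384,774.27 × 0.0017 = $654.116259
Windmere County: $384,774.27 × 0.00817 = $3,143.6057859
Total tax = $8,795.9398122
Effective rate = $8,795.9398122 ÷ $1,375,506 = 0.639% of market value

0.639%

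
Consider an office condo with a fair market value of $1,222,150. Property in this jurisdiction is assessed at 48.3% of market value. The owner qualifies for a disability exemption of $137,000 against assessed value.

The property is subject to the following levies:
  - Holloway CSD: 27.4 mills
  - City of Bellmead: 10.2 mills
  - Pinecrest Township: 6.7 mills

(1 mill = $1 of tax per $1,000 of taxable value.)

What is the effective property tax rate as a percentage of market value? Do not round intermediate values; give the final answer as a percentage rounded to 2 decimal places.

1.64%

Assessed value = $1,222,150 × 0.483 = $590,298.45
Taxable value = $590,298.45 − $137,000 = $453,298.45
Holloway CSD: $453,298.45 × 0.0274 = $12,420.37753
City of Bellmead: $453,298.45 × 0.0102 = $4,623.64419
Pinecrest Township: $453,298.45 × 0.0067 = $3,037.099615
Total tax = $20,081.121335
Effective rate = $20,081.121335 ÷ $1,222,150 = 1.64% of market value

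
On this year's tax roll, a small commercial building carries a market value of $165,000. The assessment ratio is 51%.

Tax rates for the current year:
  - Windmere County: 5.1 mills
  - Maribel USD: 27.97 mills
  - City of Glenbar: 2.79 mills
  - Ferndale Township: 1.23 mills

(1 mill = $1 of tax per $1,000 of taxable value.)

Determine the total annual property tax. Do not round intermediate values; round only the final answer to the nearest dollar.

$3,121

Assessed value = $165,000 × 0.51 = $84,150
Windmere County: $84,150 × 0.0051 = $429.165
Maribel USD: $84,150 × 0.02797 = $2,353.6755
City of Glenbar: $84,150 × 0.00279 = $234.7785
Ferndale Township: $84,150 × 0.00123 = $103.5045
Total = $429.165 + $2,353.6755 + $234.7785 + $103.5045 = $3,121.1235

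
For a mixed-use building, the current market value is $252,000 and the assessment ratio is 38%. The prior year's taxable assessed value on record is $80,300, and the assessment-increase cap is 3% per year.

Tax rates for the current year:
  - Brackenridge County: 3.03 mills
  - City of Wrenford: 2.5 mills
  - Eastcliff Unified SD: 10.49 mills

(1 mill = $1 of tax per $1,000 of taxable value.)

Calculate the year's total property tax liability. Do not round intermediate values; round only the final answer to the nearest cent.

Uncapped assessed value = $252,000 × 0.38 = $95,760
Cap limit = $80,300 × 1.03 = $82,709
Taxable assessed value = min($95,760, $82,709) = $82,709 (cap binds)
Brackenridge County: $82,709 × 0.00303 = $250.60827
City of Wrenford: $82,709 × 0.0025 = $206.7725
Eastcliff Unified SD: $82,709 × 0.01049 = $867.61741
Total = $1,324.99818

$1,325.00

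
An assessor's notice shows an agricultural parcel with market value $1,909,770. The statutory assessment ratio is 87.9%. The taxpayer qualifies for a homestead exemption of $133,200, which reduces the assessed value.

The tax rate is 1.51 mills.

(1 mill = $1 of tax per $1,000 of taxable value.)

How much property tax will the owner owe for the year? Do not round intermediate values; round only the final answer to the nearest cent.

Assessed value = $1,909,770 × 0.879 = $1,678,687.83
Taxable value = $1,678,687.83 − $133,200 = $1,545,487.83
Tax = $1,545,487.83 × 0.00151 = $2,333.6866233

$2,333.69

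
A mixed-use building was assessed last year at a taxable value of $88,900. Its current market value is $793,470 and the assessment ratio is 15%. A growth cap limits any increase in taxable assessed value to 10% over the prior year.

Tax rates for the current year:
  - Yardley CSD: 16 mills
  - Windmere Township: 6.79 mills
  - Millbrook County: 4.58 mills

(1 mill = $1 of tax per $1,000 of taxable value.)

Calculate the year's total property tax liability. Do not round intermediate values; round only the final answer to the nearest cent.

Uncapped assessed value = $793,470 × 0.15 = $119,020.5
Cap limit = $88,900 × 1.1 = $97,790
Taxable assessed value = min($119,020.5, $97,790) = $97,790 (cap binds)
Yardley CSD: $97,790 × 0.016 = $1,564.64
Windmere Township: $97,790 × 0.00679 = $663.9941
Millbrook County: $97,790 × 0.00458 = $447.8782
Total = $2,676.5123

$2,676.51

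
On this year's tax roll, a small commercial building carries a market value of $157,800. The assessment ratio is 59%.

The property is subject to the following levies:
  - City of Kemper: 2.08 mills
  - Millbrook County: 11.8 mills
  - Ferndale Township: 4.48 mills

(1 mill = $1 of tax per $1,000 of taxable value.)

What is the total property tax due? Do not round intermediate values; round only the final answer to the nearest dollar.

Assessed value = $157,800 × 0.59 = $93,102
City of Kemper: $93,102 × 0.00208 = $193.65216
Millbrook County: $93,102 × 0.0118 = $1,098.6036
Ferndale Township: $93,102 × 0.00448 = $417.09696
Total = $193.65216 + $1,098.6036 + $417.09696 = $1,709.35272

$1,709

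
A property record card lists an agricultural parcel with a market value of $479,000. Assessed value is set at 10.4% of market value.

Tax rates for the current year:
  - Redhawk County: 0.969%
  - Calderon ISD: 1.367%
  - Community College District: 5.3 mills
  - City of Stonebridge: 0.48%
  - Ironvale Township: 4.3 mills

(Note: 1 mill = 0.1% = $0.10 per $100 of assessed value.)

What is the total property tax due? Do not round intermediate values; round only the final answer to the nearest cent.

$1,881.05

Assessed value = $479,000 × 0.104 = $49,816
Redhawk County: $49,816 × 0.00969 = $482.71704
Calderon ISD: $49,816 × 0.01367 = $680.98472
Community College District: $49,816 × 0.0053 = $264.0248
City of Stonebridge: $49,816 × 0.0048 = $239.1168
Ironvale Township: $49,816 × 0.0043 = $214.2088
Total = $1,881.05216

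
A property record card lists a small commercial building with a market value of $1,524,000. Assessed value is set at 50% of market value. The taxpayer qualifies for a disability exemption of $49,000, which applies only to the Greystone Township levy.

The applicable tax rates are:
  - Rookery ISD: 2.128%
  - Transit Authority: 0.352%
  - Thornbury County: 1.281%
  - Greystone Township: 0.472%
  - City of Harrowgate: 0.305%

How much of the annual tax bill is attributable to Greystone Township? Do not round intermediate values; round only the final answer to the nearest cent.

Assessed value = $1,524,000 × 0.5 = $762,000
Greystone Township taxable value = $762,000 − $49,000 = $713,000
Greystone Township levy = $713,000 × 0.00472 = $3,365.36

$3,365.36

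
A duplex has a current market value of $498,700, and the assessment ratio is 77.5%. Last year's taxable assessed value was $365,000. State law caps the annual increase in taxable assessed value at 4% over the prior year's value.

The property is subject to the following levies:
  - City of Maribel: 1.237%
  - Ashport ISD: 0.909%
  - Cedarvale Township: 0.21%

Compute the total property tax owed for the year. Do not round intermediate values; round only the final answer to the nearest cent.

Uncapped assessed value = $498,700 × 0.775 = $386,492.5
Cap limit = $365,000 × 1.04 = $379,600
Taxable assessed value = min($386,492.5, $379,600) = $379,600 (cap binds)
City of Maribel: $379,600 × 0.01237 = $4,695.652
Ashport ISD: $379,600 × 0.00909 = $3,450.564
Cedarvale Township: $379,600 × 0.0021 = $797.16
Total = $8,943.376

$8,943.38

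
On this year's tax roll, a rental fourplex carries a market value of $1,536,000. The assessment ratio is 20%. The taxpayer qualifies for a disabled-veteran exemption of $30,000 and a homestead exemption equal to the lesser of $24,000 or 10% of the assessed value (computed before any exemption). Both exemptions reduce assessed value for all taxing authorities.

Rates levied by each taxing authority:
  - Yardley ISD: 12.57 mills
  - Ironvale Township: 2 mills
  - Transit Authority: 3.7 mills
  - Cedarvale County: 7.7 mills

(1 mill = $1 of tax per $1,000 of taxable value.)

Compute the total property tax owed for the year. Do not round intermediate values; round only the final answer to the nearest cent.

$6,575.60

Assessed value = $1,536,000 × 0.2 = $307,200
Homestead exemption = min($24,000, 10% × $307,200) = min($24,000, $30,720) = $24,000 (dollar cap binds)
Taxable value = $307,200 − $30,000 − $24,000 = $253,200
Yardley ISD: $253,200 × 0.01257 = $3,182.724
Ironvale Township: $253,200 × 0.002 = $506.4
Transit Authority: $253,200 × 0.0037 = $936.84
Cedarvale County: $253,200 × 0.0077 = $1,949.64
Total = $6,575.604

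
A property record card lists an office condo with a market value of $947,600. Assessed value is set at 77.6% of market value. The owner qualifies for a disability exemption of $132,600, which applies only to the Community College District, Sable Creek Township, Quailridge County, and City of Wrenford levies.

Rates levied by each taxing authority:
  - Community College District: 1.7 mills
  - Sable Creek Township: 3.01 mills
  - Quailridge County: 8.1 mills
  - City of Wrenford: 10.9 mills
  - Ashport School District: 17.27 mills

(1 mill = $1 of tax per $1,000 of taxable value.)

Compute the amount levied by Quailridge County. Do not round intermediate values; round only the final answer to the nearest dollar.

$4,882

Assessed value = $947,600 × 0.776 = $735,337.6
Quailridge County taxable value = $735,337.6 − $132,600 = $602,737.6
Quailridge County levy = $602,737.6 × 0.0081 = $4,882.17456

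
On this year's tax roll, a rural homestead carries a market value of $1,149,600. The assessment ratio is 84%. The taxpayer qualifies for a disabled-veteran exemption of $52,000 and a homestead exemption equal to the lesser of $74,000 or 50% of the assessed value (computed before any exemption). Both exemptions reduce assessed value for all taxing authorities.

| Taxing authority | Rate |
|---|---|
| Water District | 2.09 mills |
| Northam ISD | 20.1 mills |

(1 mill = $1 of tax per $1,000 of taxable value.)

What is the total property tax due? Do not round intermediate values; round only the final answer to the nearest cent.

Assessed value = $1,149,600 × 0.84 = $965,664
Homestead exemption = min($74,000, 50% × $965,664) = min($74,000, $482,832) = $74,000 (dollar cap binds)
Taxable value = $965,664 − $52,000 − $74,000 = $839,664
Water District: $839,664 × 0.00209 = $1,754.89776
Northam ISD: $839,664 × 0.0201 = $16,877.2464
Total = $18,632.14416

$18,632.14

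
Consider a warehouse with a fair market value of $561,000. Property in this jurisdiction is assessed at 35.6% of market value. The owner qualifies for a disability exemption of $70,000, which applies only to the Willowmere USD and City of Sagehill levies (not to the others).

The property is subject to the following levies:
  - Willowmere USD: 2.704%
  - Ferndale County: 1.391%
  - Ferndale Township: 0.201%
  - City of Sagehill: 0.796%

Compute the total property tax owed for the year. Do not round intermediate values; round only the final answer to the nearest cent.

$7,719.54

Assessed value = $561,000 × 0.356 = $199,716
Willowmere USD: ($199,716 − $70,000) × 0.02704 = $129,716 × 0.02704 = $3,507.52064
Ferndale County: $199,716 × 0.01391 = $2,778.04956
Ferndale Township: $199,716 × 0.00201 = $401.42916
City of Sagehill: ($199,716 − $70,000) × 0.00796 = $129,716 × 0.00796 = $1,032.53936
Total = $7,719.53872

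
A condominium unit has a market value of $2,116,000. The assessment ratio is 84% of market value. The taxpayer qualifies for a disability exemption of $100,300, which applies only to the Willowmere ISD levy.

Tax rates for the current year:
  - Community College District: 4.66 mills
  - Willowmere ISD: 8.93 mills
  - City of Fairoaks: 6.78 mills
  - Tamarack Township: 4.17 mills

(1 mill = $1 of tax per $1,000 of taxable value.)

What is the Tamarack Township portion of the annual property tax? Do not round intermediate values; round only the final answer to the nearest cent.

$7,411.92

Assessed value = $2,116,000 × 0.84 = $1,777,440
Tamarack Township taxable value = $1,777,440 (exemption does not apply)
Tamarack Township levy = $1,777,440 × 0.00417 = $7,411.9248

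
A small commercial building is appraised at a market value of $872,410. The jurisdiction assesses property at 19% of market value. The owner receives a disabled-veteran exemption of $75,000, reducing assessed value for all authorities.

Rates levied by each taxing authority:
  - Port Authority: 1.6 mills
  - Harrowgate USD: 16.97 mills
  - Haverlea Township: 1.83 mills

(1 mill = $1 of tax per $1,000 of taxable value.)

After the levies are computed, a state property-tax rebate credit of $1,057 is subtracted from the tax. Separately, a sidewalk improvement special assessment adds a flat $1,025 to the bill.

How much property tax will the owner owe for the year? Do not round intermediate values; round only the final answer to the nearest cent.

Assessed value = $872,410 × 0.19 = $165,757.9
Taxable value = $165,757.9 − $75,000 = $90,757.9
Port Authority: $90,757.9 × 0.0016 = $145.21264
Harrowgate USD: $90,757.9 × 0.01697 = $1,540.161563
Haverlea Township: $90,757.9 × 0.00183 = $166.086957
Levies subtotal = $1,851.46116
After credit = $1,851.46116 − $1,057 = $794.46116
Total = $794.46116 + $1,025 = $1,819.46116

$1,819.46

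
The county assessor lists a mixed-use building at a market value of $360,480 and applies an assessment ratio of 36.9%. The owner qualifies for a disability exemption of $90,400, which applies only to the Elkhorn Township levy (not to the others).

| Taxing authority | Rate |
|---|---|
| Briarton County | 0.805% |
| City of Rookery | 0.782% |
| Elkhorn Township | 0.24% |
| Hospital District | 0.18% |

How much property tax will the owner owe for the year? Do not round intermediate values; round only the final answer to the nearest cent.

Assessed value = $360,480 × 0.369 = $133,017.12
Briarton County: $133,017.12 × 0.00805 = $1,070.787816
City of Rookery: $133,017.12 × 0.00782 = $1,040.1938784
Elkhorn Township: ($133,017.12 − $90,400) × 0.0024 = $42,617.12 × 0.0024 = $102.281088
Hospital District: $133,017.12 × 0.0018 = $239.430816
Total = $2,452.6935984

$2,452.69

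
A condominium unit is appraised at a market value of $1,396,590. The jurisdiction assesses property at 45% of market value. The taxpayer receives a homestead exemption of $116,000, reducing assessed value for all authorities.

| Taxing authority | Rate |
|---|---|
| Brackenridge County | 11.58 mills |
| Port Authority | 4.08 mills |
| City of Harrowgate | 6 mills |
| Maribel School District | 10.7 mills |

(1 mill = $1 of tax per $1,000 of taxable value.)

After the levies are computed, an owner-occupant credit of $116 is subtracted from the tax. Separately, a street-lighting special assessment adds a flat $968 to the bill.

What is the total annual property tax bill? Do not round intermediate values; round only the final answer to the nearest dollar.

$17,435

Assessed value = $1,396,590 × 0.45 = $628,465.5
Taxable value = $628,465.5 − $116,000 = $512,465.5
Brackenridge County: $512,465.5 × 0.01158 = $5,934.35049
Port Authority: $512,465.5 × 0.00408 = $2,090.85924
City of Harrowgate: $512,465.5 × 0.006 = $3,074.793
Maribel School District: $512,465.5 × 0.0107 = $5,483.38085
Levies subtotal = $16,583.38358
After credit = $16,583.38358 − $116 = $16,467.38358
Total = $16,467.38358 + $968 = $17,435.38358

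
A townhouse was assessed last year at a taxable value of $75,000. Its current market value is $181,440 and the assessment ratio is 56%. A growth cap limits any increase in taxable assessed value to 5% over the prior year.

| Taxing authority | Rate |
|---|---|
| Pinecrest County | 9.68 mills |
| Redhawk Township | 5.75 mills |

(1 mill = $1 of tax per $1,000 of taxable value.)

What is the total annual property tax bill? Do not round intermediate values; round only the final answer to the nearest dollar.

Uncapped assessed value = $181,440 × 0.56 = $101,606.4
Cap limit = $75,000 × 1.05 = $78,750
Taxable assessed value = min($101,606.4, $78,750) = $78,750 (cap binds)
Pinecrest County: $78,750 × 0.00968 = $762.3
Redhawk Township: $78,750 × 0.00575 = $452.8125
Total = $1,215.1125

$1,215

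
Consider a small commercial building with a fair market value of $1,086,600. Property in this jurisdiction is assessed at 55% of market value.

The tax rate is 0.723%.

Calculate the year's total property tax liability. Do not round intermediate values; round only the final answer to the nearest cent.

Assessed value = $1,086,600 × 0.55 = $597,630
Tax = $597,630 × 0.00723 = $4,320.8649

$4,320.86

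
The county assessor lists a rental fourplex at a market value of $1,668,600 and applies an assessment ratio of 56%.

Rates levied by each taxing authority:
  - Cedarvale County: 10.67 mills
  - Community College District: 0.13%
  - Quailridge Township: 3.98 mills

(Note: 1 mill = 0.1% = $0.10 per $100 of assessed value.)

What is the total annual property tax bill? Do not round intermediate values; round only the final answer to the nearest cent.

Assessed value = $1,668,600 × 0.56 = $934,416
Cedarvale County: $934,416 × 0.01067 = $9,970.21872
Community College District: $934,416 × 0.0013 = $1,214.7408
Quailridge Township: $934,416 × 0.00398 = $3,718.97568
Total = $14,903.9352

$14,903.94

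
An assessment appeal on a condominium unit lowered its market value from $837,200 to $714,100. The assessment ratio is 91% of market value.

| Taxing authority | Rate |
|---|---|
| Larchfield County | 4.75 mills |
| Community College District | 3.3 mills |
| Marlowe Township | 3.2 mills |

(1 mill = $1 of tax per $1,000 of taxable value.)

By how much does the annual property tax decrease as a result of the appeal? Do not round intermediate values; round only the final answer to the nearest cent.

$1,260.24

Old assessed value = $837,200 × 0.91 = $761,852
New assessed value = $714,100 × 0.91 = $649,831
Combined rate = 0.00475 + 0.0033 + 0.0032 = 0.01125
Old tax = $761,852 × 0.01125 = $8,570.835
New tax = $649,831 × 0.01125 = $7,310.59875
Reduction = $8,570.835 − $7,310.59875 = $1,260.23625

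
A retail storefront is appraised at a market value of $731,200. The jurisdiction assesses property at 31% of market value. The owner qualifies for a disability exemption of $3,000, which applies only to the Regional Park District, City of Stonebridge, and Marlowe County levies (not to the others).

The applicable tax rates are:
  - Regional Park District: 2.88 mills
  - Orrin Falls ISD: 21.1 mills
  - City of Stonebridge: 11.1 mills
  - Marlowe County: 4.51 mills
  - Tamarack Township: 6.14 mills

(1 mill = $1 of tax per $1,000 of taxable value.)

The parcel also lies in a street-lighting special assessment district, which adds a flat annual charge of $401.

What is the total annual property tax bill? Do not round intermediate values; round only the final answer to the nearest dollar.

Assessed value = $731,200 × 0.31 = $226,672
Regional Park District: ($226,672 − $3,000) × 0.00288 = $223,672 × 0.00288 = $644.17536
Orrin Falls ISD: $226,672 × 0.0211 = $4,782.7792
City of Stonebridge: ($226,672 − $3,000) × 0.0111 = $223,672 × 0.0111 = $2,482.7592
Marlowe County: ($226,672 − $3,000) × 0.00451 = $223,672 × 0.00451 = $1,008.76072
Tamarack Township: $226,672 × 0.00614 = $1,391.76608
Levies subtotal = $10,310.24056
Total = $10,310.24056 + $401 = $10,711.24056

$10,711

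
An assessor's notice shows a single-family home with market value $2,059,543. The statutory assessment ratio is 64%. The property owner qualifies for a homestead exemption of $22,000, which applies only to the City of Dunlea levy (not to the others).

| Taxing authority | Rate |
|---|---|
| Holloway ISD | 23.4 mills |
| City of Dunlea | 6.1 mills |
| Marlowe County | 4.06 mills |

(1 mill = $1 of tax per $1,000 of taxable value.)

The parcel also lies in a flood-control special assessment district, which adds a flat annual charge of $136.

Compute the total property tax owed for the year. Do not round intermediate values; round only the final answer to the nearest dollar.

Assessed value = $2,059,543 × 0.64 = $1,318,107.52
Holloway ISD: $1,318,107.52 × 0.0234 = $30,843.715968
City of Dunlea: ($1,318,107.52 − $22,000) × 0.0061 = $1,296,107.52 × 0.0061 = $7,906.255872
Marlowe County: $1,318,107.52 × 0.00406 = $5,351.5165312
Levies subtotal = $44,101.4883712
Total = $44,101.4883712 + $136 = $44,237.4883712

$44,237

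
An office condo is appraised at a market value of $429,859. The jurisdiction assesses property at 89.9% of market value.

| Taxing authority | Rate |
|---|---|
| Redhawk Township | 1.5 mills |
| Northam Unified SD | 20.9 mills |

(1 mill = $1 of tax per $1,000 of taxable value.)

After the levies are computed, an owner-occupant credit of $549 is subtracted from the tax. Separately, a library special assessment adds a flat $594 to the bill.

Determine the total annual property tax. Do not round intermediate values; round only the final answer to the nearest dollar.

$8,701

Assessed value = $429,859 × 0.899 = $386,443.241
Redhawk Township: $386,443.241 × 0.0015 = $579.6648615
Northam Unified SD: $386,443.241 × 0.0209 = $8,076.6637369
Levies subtotal = $8,656.3285984
After credit = $8,656.3285984 − $549 = $8,107.3285984
Total = $8,107.3285984 + $594 = $8,701.3285984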